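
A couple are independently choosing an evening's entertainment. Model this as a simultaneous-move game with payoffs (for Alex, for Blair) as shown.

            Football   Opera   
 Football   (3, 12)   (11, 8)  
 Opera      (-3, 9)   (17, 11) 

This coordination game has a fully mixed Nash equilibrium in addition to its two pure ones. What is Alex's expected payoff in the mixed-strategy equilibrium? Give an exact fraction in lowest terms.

Blair mixes with probability q on Football, chosen so Alex is indifferent: 3q + 11(1−q) = (-3)q + 17(1−q) gives q = 1/2.
Alex's expected payoff (from either row, since indifferent) is 3·1/2 + 11·1/2 = 7.

7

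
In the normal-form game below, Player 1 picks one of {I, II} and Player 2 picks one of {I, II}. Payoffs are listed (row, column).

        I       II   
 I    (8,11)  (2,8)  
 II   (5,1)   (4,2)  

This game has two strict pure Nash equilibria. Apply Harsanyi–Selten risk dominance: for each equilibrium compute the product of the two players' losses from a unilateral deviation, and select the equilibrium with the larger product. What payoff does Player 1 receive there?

At both I: Player 1 loses 8 − 5 = 3 by deviating; Player 2 loses 11 − 8 = 3. Product = 3·3 = 9.
At both II: Player 1 loses 4 − 2 = 2 by deviating; Player 2 loses 2 − 1 = 1. Product = 2·1 = 2.
9 > 2, so both I is risk-dominant. Player 1's payoff there is 8.

8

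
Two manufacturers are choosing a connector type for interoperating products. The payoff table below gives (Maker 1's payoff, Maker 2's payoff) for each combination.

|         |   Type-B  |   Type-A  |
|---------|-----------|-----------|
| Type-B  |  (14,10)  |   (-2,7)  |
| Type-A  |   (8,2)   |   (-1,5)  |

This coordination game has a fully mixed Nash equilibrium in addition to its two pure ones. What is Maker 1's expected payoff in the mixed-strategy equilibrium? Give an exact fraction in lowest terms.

Maker 2 mixes with probability q on Type-B, chosen so Maker 1 is indifferent: 14q + (-2)(1−q) = 8q + (-1)(1−q) gives q = 1/7.
Maker 1's expected payoff (from either row, since indifferent) is 14·1/7 + (-2)·6/7 = 2/7.

2/7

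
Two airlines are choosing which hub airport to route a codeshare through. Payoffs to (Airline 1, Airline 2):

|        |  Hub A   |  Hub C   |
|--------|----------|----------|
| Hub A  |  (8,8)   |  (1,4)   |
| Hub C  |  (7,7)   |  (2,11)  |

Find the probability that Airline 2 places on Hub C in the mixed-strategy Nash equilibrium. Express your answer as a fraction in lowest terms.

Airline 2's mix q on Hub A must make Airline 1 indifferent between Hub A and Hub C.
Airline 1's payoff from Hub A: 8q + 1(1−q). From Hub C: 7q + 2(1−q).
Set equal: 1q = 1(1−q) → q = 1/2.
Probability on Hub C is 1 − 1/2 = 1/2.

1/2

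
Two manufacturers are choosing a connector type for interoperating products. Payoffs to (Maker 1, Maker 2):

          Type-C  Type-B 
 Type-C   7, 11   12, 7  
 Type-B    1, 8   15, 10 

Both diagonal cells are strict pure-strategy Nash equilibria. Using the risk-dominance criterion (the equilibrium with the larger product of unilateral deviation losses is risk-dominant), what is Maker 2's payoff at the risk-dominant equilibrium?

11

At both Type-C: Maker 1 loses 7 − 1 = 6 by deviating; Maker 2 loses 11 − 7 = 4. Product = 6·4 = 24.
At both Type-B: Maker 1 loses 15 − 12 = 3 by deviating; Maker 2 loses 10 − 8 = 2. Product = 3·2 = 6.
24 > 6, so both Type-C is risk-dominant. Maker 2's payoff there is 11.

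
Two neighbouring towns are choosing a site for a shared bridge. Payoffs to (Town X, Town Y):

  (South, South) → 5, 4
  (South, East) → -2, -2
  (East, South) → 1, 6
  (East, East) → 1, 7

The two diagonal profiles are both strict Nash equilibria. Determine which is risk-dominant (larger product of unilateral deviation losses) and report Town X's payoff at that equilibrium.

At both South: Town X loses 5 − 1 = 4 by deviating; Town Y loses 4 − (-2) = 6. Product = 4·6 = 24.
At both East: Town X loses 1 − (-2) = 3 by deviating; Town Y loses 7 − 6 = 1. Product = 3·1 = 3.
24 > 3, so both South is risk-dominant. Town X's payoff there is 5.

5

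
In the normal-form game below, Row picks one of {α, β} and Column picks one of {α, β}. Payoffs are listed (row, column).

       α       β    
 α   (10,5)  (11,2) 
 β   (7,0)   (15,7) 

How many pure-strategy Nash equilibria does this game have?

2

Both α: Row gets 10 (best alternative 7); Column gets 5 (best alternative 2). Neither deviates — NE.
Both β: Row gets 15 (best alternative 11); Column gets 7 (best alternative 0). Neither deviates — NE.
(α, β) is not a NE: Row would switch to β (15 > 11).
No other cell survives both best-response checks, so there are 2 pure NE.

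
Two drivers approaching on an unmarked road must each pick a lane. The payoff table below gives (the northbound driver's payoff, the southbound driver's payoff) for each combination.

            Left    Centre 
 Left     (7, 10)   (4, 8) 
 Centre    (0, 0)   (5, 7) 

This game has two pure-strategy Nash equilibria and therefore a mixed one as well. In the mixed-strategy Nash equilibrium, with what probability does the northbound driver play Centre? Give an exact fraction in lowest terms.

The northbound driver's mix p on Left must make the southbound driver indifferent between Left and Centre.
The southbound driver's payoff from Left: 10p + 0(1−p). From Centre: 8p + 7(1−p).
Set equal: 2p = 7(1−p) → p = 7/9.
Probability on Centre is 1 − 7/9 = 2/9.

2/9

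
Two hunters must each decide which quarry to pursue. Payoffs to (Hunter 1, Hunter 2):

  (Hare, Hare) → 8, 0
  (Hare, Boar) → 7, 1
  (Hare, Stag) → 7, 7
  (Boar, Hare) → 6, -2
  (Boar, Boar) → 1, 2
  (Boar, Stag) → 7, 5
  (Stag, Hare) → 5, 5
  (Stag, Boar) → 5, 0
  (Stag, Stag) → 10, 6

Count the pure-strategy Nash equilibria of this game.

Both Stag: Hunter 1 gets 10 (best alternative 7); Hunter 2 gets 6 (best alternative 5). Neither deviates — NE.
Both Hare is not a NE: Hunter 2 would switch to Stag (7 > 0).
No other cell survives both best-response checks, so there is 1 pure NE.

1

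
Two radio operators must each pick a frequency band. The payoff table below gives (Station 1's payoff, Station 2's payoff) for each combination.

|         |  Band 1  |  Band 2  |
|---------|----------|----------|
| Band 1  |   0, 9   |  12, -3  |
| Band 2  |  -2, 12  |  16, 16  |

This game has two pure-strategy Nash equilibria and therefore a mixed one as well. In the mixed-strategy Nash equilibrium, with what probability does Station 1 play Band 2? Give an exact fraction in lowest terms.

Station 1's mix p on Band 1 must make Station 2 indifferent between Band 1 and Band 2.
Station 2's payoff from Band 1: 9p + 12(1−p). From Band 2: (-3)p + 16(1−p).
Set equal: 12p = 4(1−p) → p = 4/16 = 1/4.
Probability on Band 2 is 1 − 1/4 = 3/4.

3/4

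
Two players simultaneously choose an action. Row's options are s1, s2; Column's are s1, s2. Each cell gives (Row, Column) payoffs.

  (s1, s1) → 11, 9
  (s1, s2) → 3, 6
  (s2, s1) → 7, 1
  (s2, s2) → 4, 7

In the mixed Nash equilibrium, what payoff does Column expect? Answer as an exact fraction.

Row mixes with probability p on s1, chosen so Column is indifferent: 9p + 1(1−p) = 6p + 7(1−p) gives p = 2/3.
Column's expected payoff is 9·2/3 + 1·1/3 = 19/3.

19/3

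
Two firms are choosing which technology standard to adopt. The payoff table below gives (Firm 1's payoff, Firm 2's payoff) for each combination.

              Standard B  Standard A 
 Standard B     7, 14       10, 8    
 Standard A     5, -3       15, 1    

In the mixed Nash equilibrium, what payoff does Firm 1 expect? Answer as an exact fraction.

Firm 2 mixes with probability q on Standard B, chosen so Firm 1 is indifferent: 7q + 10(1−q) = 5q + 15(1−q) gives q = 5/7.
Firm 1's expected payoff (from either row, since indifferent) is 7·5/7 + 10·2/7 = 55/7.

55/7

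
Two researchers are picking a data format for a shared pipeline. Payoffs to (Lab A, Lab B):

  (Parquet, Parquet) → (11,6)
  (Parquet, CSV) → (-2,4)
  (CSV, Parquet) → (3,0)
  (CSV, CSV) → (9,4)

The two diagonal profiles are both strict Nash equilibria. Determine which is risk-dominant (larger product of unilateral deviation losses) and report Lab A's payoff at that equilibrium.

At both Parquet: Lab A loses 11 − 3 = 8 by deviating; Lab B loses 6 − 4 = 2. Product = 8·2 = 16.
At both CSV: Lab A loses 9 − (-2) = 11 by deviating; Lab B loses 4 − 0 = 4. Product = 11·4 = 44.
44 > 16, so both CSV is risk-dominant. Lab A's payoff there is 9.

9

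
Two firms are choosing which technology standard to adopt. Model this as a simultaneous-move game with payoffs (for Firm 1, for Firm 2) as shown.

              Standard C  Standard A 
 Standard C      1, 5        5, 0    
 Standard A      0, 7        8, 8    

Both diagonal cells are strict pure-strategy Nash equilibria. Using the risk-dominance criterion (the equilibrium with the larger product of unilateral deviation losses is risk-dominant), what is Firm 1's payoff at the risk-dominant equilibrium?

1

At both Standard C: Firm 1 loses 1 − 0 = 1 by deviating; Firm 2 loses 5 − 0 = 5. Product = 1·5 = 5.
At both Standard A: Firm 1 loses 8 − 5 = 3 by deviating; Firm 2 loses 8 − 7 = 1. Product = 3·1 = 3.
5 > 3, so both Standard C is risk-dominant. Firm 1's payoff there is 1.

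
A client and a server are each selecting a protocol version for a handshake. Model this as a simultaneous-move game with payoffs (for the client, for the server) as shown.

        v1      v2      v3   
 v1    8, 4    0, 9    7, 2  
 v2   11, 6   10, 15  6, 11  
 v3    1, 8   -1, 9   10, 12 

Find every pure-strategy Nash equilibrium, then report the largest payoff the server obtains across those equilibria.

Both v2 is a pure NE (the client: 10 ≥ 0; the server: 15 ≥ 11). The server gets 15.
Both v3 is a pure NE (the client: 10 ≥ 7; the server: 12 ≥ 9). The server gets 12.
Every other cell has a profitable deviation for at least one player. Highest of {15, 12} is 15.

15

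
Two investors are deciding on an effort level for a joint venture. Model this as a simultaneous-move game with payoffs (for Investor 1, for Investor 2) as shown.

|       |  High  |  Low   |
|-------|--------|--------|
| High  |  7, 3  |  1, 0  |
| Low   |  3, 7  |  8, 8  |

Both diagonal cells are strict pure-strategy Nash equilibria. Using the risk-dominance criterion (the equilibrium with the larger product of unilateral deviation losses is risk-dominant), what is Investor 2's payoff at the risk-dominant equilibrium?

3

At both High: Investor 1 loses 7 − 3 = 4 by deviating; Investor 2 loses 3 − 0 = 3. Product = 4·3 = 12.
At both Low: Investor 1 loses 8 − 1 = 7 by deviating; Investor 2 loses 8 − 7 = 1. Product = 7·1 = 7.
12 > 7, so both High is risk-dominant. Investor 2's payoff there is 3.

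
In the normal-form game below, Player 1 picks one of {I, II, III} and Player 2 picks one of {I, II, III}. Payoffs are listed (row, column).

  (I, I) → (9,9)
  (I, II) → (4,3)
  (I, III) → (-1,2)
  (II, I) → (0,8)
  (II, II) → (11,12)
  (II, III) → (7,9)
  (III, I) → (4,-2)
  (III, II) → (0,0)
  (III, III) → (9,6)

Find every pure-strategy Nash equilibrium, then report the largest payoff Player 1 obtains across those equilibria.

Both I is a pure NE (Player 1: 9 ≥ 4; Player 2: 9 ≥ 3). Player 1 gets 9.
Both II is a pure NE (Player 1: 11 ≥ 4; Player 2: 12 ≥ 9). Player 1 gets 11.
Both III is a pure NE (Player 1: 9 ≥ 7; Player 2: 6 ≥ 0). Player 1 gets 9.
Every other cell has a profitable deviation for at least one player. Highest of {9, 11, 9} is 11.

11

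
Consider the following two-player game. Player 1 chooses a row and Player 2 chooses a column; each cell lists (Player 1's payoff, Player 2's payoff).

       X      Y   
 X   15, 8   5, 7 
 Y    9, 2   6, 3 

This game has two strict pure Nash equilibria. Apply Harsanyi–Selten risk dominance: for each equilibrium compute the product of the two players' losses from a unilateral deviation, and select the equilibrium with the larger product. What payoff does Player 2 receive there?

At both X: Player 1 loses 15 − 9 = 6 by deviating; Player 2 loses 8 − 7 = 1. Product = 6·1 = 6.
At both Y: Player 1 loses 6 − 5 = 1 by deviating; Player 2 loses 3 − 2 = 1. Product = 1·1 = 1.
6 > 1, so both X is risk-dominant. Player 2's payoff there is 8.

8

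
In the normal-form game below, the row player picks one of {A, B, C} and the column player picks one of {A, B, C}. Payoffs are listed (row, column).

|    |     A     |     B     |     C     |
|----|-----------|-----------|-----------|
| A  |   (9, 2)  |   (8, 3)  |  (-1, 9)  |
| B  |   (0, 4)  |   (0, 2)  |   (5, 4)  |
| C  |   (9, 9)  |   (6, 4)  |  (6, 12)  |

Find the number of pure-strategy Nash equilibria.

1

Both C: the row player gets 6 (best alternative 5); the column player gets 12 (best alternative 9). Neither deviates — NE.
Both B is not a NE: the row player would switch to A (8 > 0).
No other cell survives both best-response checks, so there is 1 pure NE.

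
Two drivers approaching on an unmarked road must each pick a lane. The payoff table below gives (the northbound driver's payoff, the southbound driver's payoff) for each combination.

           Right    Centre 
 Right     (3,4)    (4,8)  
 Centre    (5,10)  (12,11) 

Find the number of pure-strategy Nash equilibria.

1

Both Centre: the northbound driver gets 12 (best alternative 4); the southbound driver gets 11 (best alternative 10). Neither deviates — NE.
Both Right is not a NE: the northbound driver would switch to Centre (5 > 3).
No other cell survives both best-response checks, so there is 1 pure NE.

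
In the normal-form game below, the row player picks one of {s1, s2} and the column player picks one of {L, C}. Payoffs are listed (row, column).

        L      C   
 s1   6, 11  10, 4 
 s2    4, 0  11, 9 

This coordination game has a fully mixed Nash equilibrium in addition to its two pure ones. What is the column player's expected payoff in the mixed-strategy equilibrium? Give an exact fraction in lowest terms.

99/16

The row player mixes with probability p on s1, chosen so the column player is indifferent: 11p + 0(1−p) = 4p + 9(1−p) gives p = 9/16.
The column player's expected payoff is 11·9/16 + 0·7/16 = 99/16.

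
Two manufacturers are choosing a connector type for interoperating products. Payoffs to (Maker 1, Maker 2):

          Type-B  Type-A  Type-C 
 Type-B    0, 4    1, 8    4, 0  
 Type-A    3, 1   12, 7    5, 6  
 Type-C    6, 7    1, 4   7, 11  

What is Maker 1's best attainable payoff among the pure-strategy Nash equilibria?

Both Type-A is a pure NE (Maker 1: 12 ≥ 1; Maker 2: 7 ≥ 6). Maker 1 gets 12.
Both Type-C is a pure NE (Maker 1: 7 ≥ 5; Maker 2: 11 ≥ 7). Maker 1 gets 7.
Every other cell has a profitable deviation for at least one player. Highest of {12, 7} is 12.

12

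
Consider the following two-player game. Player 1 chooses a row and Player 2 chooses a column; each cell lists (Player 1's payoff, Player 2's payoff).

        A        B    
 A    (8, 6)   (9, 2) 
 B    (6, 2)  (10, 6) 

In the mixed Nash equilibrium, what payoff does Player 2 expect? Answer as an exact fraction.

4

Player 1 mixes with probability p on A, chosen so Player 2 is indifferent: 6p + 2(1−p) = 2p + 6(1−p) gives p = 1/2.
Player 2's expected payoff is 6·1/2 + 2·1/2 = 4.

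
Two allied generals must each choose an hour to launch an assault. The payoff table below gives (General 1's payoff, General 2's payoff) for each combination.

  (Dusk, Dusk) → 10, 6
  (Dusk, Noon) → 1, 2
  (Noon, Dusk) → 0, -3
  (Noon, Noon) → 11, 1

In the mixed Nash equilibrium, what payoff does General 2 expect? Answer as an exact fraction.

General 1 mixes with probability p on Dusk, chosen so General 2 is indifferent: 6p + (-3)(1−p) = 2p + 1(1−p) gives p = 1/2.
General 2's expected payoff is 6·1/2 + (-3)·1/2 = 3/2.

3/2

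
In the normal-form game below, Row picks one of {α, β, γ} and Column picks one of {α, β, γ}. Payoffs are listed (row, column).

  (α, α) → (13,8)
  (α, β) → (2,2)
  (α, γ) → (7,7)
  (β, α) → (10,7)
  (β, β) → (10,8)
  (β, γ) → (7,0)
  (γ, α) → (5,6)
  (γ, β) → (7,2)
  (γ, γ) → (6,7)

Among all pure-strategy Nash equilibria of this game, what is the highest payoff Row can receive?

13

Both α is a pure NE (Row: 13 ≥ 10; Column: 8 ≥ 7). Row gets 13.
Both β is a pure NE (Row: 10 ≥ 7; Column: 8 ≥ 7). Row gets 10.
Every other cell has a profitable deviation for at least one player. Highest of {13, 10} is 13.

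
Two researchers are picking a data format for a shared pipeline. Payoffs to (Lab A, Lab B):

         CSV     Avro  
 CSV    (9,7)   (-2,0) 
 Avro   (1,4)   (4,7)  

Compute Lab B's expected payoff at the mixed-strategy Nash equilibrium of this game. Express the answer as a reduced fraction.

Lab A mixes with probability p on CSV, chosen so Lab B is indifferent: 7p + 4(1−p) = 0p + 7(1−p) gives p = 3/10.
Lab B's expected payoff is 7·3/10 + 4·7/10 = 49/10.

49/10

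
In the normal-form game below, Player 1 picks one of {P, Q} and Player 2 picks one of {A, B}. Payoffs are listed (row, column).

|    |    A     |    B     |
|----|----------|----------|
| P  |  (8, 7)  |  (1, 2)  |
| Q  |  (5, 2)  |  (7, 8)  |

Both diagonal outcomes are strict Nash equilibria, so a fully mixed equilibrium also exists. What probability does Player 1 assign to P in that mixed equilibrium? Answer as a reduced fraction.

Player 1's mix p on P must make Player 2 indifferent between A and B.
Player 2's payoff from A: 7p + 2(1−p). From B: 2p + 8(1−p).
Set equal: 5p = 6(1−p) → p = 6/11.

6/11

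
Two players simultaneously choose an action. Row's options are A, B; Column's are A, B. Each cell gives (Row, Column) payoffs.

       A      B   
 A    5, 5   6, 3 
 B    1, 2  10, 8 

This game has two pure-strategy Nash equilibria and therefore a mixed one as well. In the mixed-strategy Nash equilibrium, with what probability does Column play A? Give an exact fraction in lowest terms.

1/2

Column's mix q on A must make Row indifferent between A and B.
Row's payoff from A: 5q + 6(1−q). From B: 1q + 10(1−q).
Set equal: 4q = 4(1−q) → q = 4/8 = 1/2.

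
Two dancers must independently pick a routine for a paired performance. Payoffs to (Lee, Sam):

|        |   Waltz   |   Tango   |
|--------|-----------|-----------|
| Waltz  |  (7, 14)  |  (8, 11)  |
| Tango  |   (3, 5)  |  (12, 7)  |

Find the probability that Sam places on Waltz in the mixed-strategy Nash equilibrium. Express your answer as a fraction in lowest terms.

Sam's mix q on Waltz must make Lee indifferent between Waltz and Tango.
Lee's payoff from Waltz: 7q + 8(1−q). From Tango: 3q + 12(1−q).
Set equal: 4q = 4(1−q) → q = 4/8 = 1/2.

1/2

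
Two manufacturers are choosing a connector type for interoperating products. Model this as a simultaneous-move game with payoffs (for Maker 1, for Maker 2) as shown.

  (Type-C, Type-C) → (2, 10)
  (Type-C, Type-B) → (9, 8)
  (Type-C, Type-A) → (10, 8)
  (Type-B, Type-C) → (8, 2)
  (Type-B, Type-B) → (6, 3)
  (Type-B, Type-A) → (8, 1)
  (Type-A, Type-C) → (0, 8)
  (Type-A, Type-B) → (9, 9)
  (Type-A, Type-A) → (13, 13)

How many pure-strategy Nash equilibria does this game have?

Both Type-A: Maker 1 gets 13 (best alternative 10); Maker 2 gets 13 (best alternative 9). Neither deviates — NE.
Both Type-C is not a NE: Maker 1 would switch to Type-B (8 > 2).
No other cell survives both best-response checks, so there is 1 pure NE.

1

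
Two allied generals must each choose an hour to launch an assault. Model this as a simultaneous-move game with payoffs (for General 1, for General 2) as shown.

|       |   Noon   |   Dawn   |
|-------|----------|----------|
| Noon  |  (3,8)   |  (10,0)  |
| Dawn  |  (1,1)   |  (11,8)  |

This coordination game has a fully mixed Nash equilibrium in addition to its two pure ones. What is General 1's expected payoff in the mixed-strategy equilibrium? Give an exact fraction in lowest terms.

23/3

General 2 mixes with probability q on Noon, chosen so General 1 is indifferent: 3q + 10(1−q) = 1q + 11(1−q) gives q = 1/3.
General 1's expected payoff (from either row, since indifferent) is 3·1/3 + 10·2/3 = 23/3.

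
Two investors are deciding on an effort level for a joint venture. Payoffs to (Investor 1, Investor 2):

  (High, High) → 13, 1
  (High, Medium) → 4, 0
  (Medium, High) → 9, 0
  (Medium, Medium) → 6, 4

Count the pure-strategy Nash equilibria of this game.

2

Both High: Investor 1 gets 13 (best alternative 9); Investor 2 gets 1 (best alternative 0). Neither deviates — NE.
Both Medium: Investor 1 gets 6 (best alternative 4); Investor 2 gets 4 (best alternative 0). Neither deviates — NE.
(Medium, High) is not a NE: Investor 1 would switch to High (13 > 9).
No other cell survives both best-response checks, so there are 2 pure NE.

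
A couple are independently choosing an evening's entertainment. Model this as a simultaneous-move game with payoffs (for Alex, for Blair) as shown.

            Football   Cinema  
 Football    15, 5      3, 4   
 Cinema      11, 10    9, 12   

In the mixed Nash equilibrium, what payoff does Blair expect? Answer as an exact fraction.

Alex mixes with probability p on Football, chosen so Blair is indifferent: 5p + 10(1−p) = 4p + 12(1−p) gives p = 2/3.
Blair's expected payoff is 5·2/3 + 10·1/3 = 20/3.

20/3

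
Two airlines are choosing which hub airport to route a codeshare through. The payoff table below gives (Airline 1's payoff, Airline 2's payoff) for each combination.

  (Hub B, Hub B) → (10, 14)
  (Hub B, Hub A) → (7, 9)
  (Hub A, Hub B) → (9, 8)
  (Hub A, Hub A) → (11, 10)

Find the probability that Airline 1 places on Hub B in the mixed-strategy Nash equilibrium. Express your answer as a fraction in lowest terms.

2/7

Airline 1's mix p on Hub B must make Airline 2 indifferent between Hub B and Hub A.
Airline 2's payoff from Hub B: 14p + 8(1−p). From Hub A: 9p + 10(1−p).
Set equal: 5p = 2(1−p) → p = 2/7.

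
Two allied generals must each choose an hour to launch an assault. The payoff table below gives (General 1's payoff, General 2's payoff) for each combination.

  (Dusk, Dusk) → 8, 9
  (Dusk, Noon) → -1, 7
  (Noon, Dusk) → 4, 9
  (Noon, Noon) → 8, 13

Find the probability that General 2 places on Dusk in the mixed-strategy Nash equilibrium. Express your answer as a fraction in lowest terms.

General 2's mix q on Dusk must make General 1 indifferent between Dusk and Noon.
General 1's payoff from Dusk: 8q + (-1)(1−q). From Noon: 4q + 8(1−q).
Set equal: 4q = 9(1−q) → q = 9/13.

9/13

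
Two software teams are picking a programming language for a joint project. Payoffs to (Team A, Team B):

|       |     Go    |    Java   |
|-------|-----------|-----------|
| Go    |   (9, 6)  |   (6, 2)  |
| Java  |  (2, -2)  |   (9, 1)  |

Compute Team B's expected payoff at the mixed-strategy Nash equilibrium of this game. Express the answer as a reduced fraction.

10/7

Team A mixes with probability p on Go, chosen so Team B is indifferent: 6p + (-2)(1−p) = 2p + 1(1−p) gives p = 3/7.
Team B's expected payoff is 6·3/7 + (-2)·4/7 = 10/7.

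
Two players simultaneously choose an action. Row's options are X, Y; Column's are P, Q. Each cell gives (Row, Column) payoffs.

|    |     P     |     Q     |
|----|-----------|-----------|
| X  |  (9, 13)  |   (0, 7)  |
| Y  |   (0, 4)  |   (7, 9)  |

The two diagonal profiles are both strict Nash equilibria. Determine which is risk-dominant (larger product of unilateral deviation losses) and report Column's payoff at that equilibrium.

At (X, P): Row loses 9 − 0 = 9 by deviating; Column loses 13 − 7 = 6. Product = 9·6 = 54.
At (Y, Q): Row loses 7 − 0 = 7 by deviating; Column loses 9 − 4 = 5. Product = 7·5 = 35.
54 > 35, so (X, P) is risk-dominant. Column's payoff there is 13.

13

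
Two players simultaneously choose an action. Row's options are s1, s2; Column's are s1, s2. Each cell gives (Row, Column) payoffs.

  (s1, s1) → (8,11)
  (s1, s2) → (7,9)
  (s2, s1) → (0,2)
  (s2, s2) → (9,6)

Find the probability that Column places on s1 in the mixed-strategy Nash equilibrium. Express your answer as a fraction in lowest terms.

Column's mix q on s1 must make Row indifferent between s1 and s2.
Row's payoff from s1: 8q + 7(1−q). From s2: 0q + 9(1−q).
Set equal: 8q = 2(1−q) → q = 2/10 = 1/5.

1/5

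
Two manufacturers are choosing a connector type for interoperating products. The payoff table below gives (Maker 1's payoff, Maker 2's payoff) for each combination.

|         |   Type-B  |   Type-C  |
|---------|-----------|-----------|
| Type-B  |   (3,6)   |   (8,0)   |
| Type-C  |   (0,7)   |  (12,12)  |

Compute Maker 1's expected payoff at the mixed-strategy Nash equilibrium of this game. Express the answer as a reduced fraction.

Maker 2 mixes with probability q on Type-B, chosen so Maker 1 is indifferent: 3q + 8(1−q) = 0q + 12(1−q) gives q = 4/7.
Maker 1's expected payoff (from either row, since indifferent) is 3·4/7 + 8·3/7 = 36/7.

36/7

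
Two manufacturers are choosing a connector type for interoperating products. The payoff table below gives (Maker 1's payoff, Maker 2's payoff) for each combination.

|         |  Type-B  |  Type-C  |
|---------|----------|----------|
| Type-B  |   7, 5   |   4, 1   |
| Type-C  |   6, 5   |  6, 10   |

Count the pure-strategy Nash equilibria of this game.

2

Both Type-B: Maker 1 gets 7 (best alternative 6); Maker 2 gets 5 (best alternative 1). Neither deviates — NE.
Both Type-C: Maker 1 gets 6 (best alternative 4); Maker 2 gets 10 (best alternative 5). Neither deviates — NE.
(Type-B, Type-C) is not a NE: Maker 1 would switch to Type-C (6 > 4).
No other cell survives both best-response checks, so there are 2 pure NE.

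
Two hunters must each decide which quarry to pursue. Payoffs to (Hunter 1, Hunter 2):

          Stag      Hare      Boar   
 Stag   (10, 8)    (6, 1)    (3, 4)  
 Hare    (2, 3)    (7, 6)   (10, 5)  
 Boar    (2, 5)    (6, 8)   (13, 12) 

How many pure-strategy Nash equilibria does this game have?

3

Both Stag: Hunter 1 gets 10 (best alternative 2); Hunter 2 gets 8 (best alternative 4). Neither deviates — NE.
Both Hare: Hunter 1 gets 7 (best alternative 6); Hunter 2 gets 6 (best alternative 5). Neither deviates — NE.
Both Boar: Hunter 1 gets 13 (best alternative 10); Hunter 2 gets 12 (best alternative 8). Neither deviates — NE.
(Hare, Stag) is not a NE: Hunter 1 would switch to Stag (10 > 2).
No other cell survives both best-response checks, so there are 3 pure NE.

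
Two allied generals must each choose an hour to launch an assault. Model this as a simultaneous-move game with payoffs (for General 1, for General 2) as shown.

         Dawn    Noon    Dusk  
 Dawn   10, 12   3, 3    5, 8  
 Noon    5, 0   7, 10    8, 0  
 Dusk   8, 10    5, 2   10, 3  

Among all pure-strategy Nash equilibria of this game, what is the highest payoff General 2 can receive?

Both Dawn is a pure NE (General 1: 10 ≥ 8; General 2: 12 ≥ 8). General 2 gets 12.
Both Noon is a pure NE (General 1: 7 ≥ 5; General 2: 10 ≥ 0). General 2 gets 10.
Every other cell has a profitable deviation for at least one player. Highest of {12, 10} is 12.

12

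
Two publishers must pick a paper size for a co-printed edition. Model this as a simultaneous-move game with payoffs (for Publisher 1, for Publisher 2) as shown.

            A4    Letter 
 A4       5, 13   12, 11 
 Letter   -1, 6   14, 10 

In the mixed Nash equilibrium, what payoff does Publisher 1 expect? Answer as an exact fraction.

Publisher 2 mixes with probability q on A4, chosen so Publisher 1 is indifferent: 5q + 12(1−q) = (-1)q + 14(1−q) gives q = 1/4.
Publisher 1's expected payoff (from either row, since indifferent) is 5·1/4 + 12·3/4 = 41/4.

41/4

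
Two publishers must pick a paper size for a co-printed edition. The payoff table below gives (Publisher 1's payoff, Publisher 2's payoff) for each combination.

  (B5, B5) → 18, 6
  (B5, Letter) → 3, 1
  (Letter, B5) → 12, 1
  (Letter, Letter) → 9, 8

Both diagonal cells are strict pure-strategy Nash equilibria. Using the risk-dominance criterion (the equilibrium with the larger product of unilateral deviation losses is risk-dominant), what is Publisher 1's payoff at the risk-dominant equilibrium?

9

At both B5: Publisher 1 loses 18 − 12 = 6 by deviating; Publisher 2 loses 6 − 1 = 5. Product = 6·5 = 30.
At both Letter: Publisher 1 loses 9 − 3 = 6 by deviating; Publisher 2 loses 8 − 1 = 7. Product = 6·7 = 42.
42 > 30, so both Letter is risk-dominant. Publisher 1's payoff there is 9.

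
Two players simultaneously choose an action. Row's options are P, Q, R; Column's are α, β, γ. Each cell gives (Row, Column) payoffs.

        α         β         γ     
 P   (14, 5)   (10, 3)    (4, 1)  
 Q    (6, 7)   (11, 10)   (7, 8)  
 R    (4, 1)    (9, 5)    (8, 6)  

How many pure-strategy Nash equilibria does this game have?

(P, α): Row gets 14 (best alternative 6); Column gets 5 (best alternative 3). Neither deviates — NE.
(Q, β): Row gets 11 (best alternative 10); Column gets 10 (best alternative 8). Neither deviates — NE.
(R, γ): Row gets 8 (best alternative 7); Column gets 6 (best alternative 5). Neither deviates — NE.
(P, β) is not a NE: Row would switch to Q (11 > 10).
No other cell survives both best-response checks, so there are 3 pure NE.

3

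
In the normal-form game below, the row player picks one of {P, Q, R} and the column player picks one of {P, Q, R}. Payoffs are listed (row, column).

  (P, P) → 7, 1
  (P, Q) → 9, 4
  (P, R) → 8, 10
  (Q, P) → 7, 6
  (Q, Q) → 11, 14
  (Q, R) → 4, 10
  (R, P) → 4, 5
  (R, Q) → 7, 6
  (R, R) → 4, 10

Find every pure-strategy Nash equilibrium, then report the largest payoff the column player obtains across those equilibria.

14

(P, R) is a pure NE (the row player: 8 ≥ 4; the column player: 10 ≥ 4). The column player gets 10.
Both Q is a pure NE (the row player: 11 ≥ 9; the column player: 14 ≥ 10). The column player gets 14.
Every other cell has a profitable deviation for at least one player. Highest of {10, 14} is 14.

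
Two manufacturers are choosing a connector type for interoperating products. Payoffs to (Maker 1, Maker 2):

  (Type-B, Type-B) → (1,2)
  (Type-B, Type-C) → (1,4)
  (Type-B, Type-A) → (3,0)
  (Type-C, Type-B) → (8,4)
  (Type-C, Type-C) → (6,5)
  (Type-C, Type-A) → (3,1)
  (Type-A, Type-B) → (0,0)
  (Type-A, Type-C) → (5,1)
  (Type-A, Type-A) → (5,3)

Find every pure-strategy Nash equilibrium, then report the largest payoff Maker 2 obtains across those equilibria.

Both Type-C is a pure NE (Maker 1: 6 ≥ 5; Maker 2: 5 ≥ 4). Maker 2 gets 5.
Both Type-A is a pure NE (Maker 1: 5 ≥ 3; Maker 2: 3 ≥ 1). Maker 2 gets 3.
Every other cell has a profitable deviation for at least one player. Highest of {5, 3} is 5.

5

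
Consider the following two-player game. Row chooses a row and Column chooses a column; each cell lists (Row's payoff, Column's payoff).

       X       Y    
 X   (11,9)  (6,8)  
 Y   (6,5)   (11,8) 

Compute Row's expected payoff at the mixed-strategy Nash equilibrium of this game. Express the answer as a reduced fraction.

Column mixes with probability q on X, chosen so Row is indifferent: 11q + 6(1−q) = 6q + 11(1−q) gives q = 1/2.
Row's expected payoff (from either row, since indifferent) is 11·1/2 + 6·1/2 = 17/2.

17/2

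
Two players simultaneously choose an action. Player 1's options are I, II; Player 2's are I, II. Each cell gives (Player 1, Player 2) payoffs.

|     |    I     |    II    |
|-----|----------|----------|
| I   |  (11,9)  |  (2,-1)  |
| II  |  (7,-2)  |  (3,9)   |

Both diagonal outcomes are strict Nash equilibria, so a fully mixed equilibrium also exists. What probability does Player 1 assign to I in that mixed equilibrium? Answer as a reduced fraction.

Player 1's mix p on I must make Player 2 indifferent between I and II.
Player 2's payoff from I: 9p + (-2)(1−p). From II: (-1)p + 9(1−p).
Set equal: 10p = 11(1−p) → p = 11/21.

11/21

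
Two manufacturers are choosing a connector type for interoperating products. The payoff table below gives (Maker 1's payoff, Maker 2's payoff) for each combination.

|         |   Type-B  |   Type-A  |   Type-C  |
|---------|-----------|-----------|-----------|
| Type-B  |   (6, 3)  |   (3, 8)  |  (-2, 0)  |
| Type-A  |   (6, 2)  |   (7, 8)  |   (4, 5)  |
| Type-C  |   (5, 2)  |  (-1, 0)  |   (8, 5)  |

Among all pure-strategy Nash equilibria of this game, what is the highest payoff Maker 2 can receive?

8

Both Type-A is a pure NE (Maker 1: 7 ≥ 3; Maker 2: 8 ≥ 5). Maker 2 gets 8.
Both Type-C is a pure NE (Maker 1: 8 ≥ 4; Maker 2: 5 ≥ 2). Maker 2 gets 5.
Every other cell has a profitable deviation for at least one player. Highest of {8, 5} is 8.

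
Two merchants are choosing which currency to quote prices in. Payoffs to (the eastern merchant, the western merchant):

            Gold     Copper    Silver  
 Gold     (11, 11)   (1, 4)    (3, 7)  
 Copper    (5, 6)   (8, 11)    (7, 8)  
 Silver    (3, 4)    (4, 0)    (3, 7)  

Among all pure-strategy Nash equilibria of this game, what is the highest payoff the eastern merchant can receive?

11

Both Gold is a pure NE (the eastern merchant: 11 ≥ 5; the western merchant: 11 ≥ 7). The eastern merchant gets 11.
Both Copper is a pure NE (the eastern merchant: 8 ≥ 4; the western merchant: 11 ≥ 8). The eastern merchant gets 8.
Every other cell has a profitable deviation for at least one player. Highest of {11, 8} is 11.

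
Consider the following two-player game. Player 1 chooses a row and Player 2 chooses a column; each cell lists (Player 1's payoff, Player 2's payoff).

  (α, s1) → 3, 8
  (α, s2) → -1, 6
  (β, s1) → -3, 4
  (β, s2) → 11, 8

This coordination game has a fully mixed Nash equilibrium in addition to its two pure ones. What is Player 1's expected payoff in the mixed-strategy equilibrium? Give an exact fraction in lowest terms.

5/3

Player 2 mixes with probability q on s1, chosen so Player 1 is indifferent: 3q + (-1)(1−q) = (-3)q + 11(1−q) gives q = 2/3.
Player 1's expected payoff (from either row, since indifferent) is 3·2/3 + (-1)·1/3 = 5/3.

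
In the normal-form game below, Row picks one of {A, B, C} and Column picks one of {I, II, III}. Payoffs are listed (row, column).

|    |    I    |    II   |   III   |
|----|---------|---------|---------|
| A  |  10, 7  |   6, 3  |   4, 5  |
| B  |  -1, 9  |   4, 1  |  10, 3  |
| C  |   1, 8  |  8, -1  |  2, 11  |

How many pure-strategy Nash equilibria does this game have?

1

(A, I): Row gets 10 (best alternative 1); Column gets 7 (best alternative 5). Neither deviates — NE.
(B, II) is not a NE: Row would switch to C (8 > 4).
No other cell survives both best-response checks, so there is 1 pure NE.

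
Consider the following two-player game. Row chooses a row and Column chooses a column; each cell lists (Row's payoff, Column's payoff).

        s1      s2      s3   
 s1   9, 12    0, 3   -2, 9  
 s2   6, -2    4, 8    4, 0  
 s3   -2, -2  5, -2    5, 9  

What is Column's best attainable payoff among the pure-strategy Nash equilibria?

Both s1 is a pure NE (Row: 9 ≥ 6; Column: 12 ≥ 9). Column gets 12.
Both s3 is a pure NE (Row: 5 ≥ 4; Column: 9 ≥ -2). Column gets 9.
Every other cell has a profitable deviation for at least one player. Highest of {12, 9} is 12.

12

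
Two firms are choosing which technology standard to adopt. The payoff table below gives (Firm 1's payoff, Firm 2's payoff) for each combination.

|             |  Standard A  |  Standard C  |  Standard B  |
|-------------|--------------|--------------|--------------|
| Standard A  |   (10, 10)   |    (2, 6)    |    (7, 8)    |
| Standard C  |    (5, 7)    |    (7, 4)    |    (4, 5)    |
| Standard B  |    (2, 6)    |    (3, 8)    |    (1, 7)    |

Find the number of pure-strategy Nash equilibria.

1

Both Standard A: Firm 1 gets 10 (best alternative 5); Firm 2 gets 10 (best alternative 8). Neither deviates — NE.
Both Standard B is not a NE: Firm 1 would switch to Standard A (7 > 1).
No other cell survives both best-response checks, so there is 1 pure NE.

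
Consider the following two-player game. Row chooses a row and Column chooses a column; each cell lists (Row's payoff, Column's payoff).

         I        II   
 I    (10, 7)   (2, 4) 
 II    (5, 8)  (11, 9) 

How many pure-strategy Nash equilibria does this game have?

Both I: Row gets 10 (best alternative 5); Column gets 7 (best alternative 4). Neither deviates — NE.
Both II: Row gets 11 (best alternative 2); Column gets 9 (best alternative 8). Neither deviates — NE.
(II, I) is not a NE: Row would switch to I (10 > 5).
No other cell survives both best-response checks, so there are 2 pure NE.

2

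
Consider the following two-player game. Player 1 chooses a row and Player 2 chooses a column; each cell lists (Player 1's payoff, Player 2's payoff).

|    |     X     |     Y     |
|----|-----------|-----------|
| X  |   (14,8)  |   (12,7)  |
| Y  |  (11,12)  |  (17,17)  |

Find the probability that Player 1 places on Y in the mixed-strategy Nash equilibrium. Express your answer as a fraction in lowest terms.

Player 1's mix p on X must make Player 2 indifferent between X and Y.
Player 2's payoff from X: 8p + 12(1−p). From Y: 7p + 17(1−p).
Set equal: 1p = 5(1−p) → p = 5/6.
Probability on Y is 1 − 5/6 = 1/6.

1/6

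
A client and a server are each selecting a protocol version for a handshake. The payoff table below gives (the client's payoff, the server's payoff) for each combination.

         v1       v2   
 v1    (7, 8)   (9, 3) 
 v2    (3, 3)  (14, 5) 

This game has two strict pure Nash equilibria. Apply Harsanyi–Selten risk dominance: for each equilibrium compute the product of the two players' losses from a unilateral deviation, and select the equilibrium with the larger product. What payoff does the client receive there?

7

At both v1: the client loses 7 − 3 = 4 by deviating; the server loses 8 − 3 = 5. Product = 4·5 = 20.
At both v2: the client loses 14 − 9 = 5 by deviating; the server loses 5 − 3 = 2. Product = 5·2 = 10.
20 > 10, so both v1 is risk-dominant. The client's payoff there is 7.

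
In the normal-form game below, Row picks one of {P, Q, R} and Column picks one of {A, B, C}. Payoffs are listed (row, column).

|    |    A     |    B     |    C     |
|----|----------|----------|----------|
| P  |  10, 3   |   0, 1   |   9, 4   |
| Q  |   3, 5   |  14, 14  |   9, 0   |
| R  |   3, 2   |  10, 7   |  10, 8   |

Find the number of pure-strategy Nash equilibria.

2

(Q, B): Row gets 14 (best alternative 10); Column gets 14 (best alternative 5). Neither deviates — NE.
(R, C): Row gets 10 (best alternative 9); Column gets 8 (best alternative 7). Neither deviates — NE.
(P, A) is not a NE: Column would switch to C (4 > 3).
No other cell survives both best-response checks, so there are 2 pure NE.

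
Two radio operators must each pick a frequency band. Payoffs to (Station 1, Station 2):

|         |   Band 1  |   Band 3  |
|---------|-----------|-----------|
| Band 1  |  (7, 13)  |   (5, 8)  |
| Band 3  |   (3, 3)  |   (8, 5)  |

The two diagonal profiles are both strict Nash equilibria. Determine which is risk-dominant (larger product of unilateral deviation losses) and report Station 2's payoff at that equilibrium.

At both Band 1: Station 1 loses 7 − 3 = 4 by deviating; Station 2 loses 13 − 8 = 5. Product = 4·5 = 20.
At both Band 3: Station 1 loses 8 − 5 = 3 by deviating; Station 2 loses 5 − 3 = 2. Product = 3·2 = 6.
20 > 6, so both Band 1 is risk-dominant. Station 2's payoff there is 13.

13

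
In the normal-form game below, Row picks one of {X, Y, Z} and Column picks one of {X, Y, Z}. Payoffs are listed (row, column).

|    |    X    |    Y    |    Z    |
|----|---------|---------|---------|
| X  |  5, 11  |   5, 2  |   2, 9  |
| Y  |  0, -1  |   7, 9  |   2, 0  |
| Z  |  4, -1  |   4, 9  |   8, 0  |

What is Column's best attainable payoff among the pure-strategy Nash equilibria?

Both X is a pure NE (Row: 5 ≥ 4; Column: 11 ≥ 9). Column gets 11.
Both Y is a pure NE (Row: 7 ≥ 5; Column: 9 ≥ 0). Column gets 9.
Every other cell has a profitable deviation for at least one player. Highest of {11, 9} is 11.

11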